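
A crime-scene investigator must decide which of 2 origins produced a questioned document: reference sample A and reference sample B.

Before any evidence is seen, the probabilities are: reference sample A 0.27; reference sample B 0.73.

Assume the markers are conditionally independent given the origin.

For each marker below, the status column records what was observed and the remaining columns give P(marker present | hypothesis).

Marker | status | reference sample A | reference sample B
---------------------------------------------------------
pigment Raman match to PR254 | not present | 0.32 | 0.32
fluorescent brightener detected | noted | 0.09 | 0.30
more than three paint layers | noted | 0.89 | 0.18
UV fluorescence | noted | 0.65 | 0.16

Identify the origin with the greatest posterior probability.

Multiply each prior by the joint likelihood of the marker pattern (using 1 − P(present | H) for each absent marker):
  reference sample A: 0.27 × (1 − 0.32) × 0.09 × 0.89 × 0.65 = 0.0095591
  reference sample B: 0.73 × (1 − 0.32) × 0.30 × 0.18 × 0.16 = 0.0042889
Marginal likelihood of the evidence = 0.013848.
P(reference sample A | evidence) ≈ 0.0095591 / 0.013848 ≈ 0.690
P(reference sample B | evidence) ≈ 0.0042889 / 0.013848 ≈ 0.310
The largest is 0.690, so reference sample A is most probable.

reference sample A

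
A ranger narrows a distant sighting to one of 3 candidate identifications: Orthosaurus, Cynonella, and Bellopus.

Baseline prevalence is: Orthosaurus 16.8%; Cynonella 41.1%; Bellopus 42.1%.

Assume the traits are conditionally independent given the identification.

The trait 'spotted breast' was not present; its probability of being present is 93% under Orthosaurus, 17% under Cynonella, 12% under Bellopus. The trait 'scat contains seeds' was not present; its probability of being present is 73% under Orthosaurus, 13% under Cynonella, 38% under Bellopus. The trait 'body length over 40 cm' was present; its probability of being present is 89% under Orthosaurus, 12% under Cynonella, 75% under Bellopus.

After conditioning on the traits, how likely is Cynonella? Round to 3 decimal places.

Multiply each prior by the joint likelihood of the trait pattern (using 1 − P(present | H) for each absent trait):
  Orthosaurus: 0.168 × (1 − 0.93) × (1 − 0.73) × 0.89 = 0.0028259
  Cynonella: 0.411 × (1 − 0.17) × (1 − 0.13) × 0.12 = 0.035614
  Bellopus: 0.421 × (1 − 0.12) × (1 − 0.38) × 0.75 = 0.17227
The unnormalized weights sum to 0.21071.
P(Cynonella | evidence) = 0.035614 / 0.21071 ≈ 0.169.

0.169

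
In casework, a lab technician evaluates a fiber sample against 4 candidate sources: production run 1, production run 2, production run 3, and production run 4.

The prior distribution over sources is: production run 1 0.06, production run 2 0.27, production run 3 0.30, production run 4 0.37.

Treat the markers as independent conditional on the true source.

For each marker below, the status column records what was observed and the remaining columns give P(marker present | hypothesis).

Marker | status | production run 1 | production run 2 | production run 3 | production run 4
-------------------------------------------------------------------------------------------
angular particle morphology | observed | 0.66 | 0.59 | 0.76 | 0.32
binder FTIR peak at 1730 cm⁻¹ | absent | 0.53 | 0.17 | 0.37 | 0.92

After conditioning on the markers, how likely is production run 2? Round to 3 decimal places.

0.435

For each hypothesis, the unnormalized posterior weight is prior × product of the marker likelihoods (using 1 − P(present | H) for each absent marker):
  production run 1: 0.06 × 0.66 × (1 − 0.53) = 0.018612
  production run 2: 0.27 × 0.59 × (1 − 0.17) = 0.13222
  production run 3: 0.30 × 0.76 × (1 − 0.37) = 0.14364
  production run 4: 0.37 × 0.32 × (1 − 0.92) = 0.009472
The unnormalized weights sum to 0.30394.
P(production run 2 | evidence) = 0.13222 / 0.30394 ≈ 0.435.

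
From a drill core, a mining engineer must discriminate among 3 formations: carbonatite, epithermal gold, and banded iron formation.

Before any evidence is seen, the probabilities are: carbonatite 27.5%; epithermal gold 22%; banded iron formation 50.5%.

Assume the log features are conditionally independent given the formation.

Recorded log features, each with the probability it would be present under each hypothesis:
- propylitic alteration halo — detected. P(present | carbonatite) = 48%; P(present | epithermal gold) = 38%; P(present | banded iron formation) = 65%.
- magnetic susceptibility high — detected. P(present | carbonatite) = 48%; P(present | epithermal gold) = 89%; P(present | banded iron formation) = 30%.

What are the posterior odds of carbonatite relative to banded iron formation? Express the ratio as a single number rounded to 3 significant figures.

Unnormalized posterior weight (prior times the log feature likelihoods) for each of the two hypotheses:
  carbonatite: 0.275 × 0.48 × 0.48 = 0.06336
  banded iron formation: 0.505 × 0.65 × 0.30 = 0.098475
Odds(carbonatite : banded iron formation) = 0.06336 / 0.098475 ≈ 0.643.

0.643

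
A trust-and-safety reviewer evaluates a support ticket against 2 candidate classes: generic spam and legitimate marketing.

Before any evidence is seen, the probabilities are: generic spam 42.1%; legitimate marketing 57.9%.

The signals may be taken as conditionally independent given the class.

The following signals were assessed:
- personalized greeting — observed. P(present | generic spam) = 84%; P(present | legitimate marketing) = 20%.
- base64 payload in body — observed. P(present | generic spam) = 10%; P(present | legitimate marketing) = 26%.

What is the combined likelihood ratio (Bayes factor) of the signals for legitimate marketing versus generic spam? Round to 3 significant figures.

0.619

Take the product of per-signal likelihoods under each hypothesis, then divide.
  legitimate marketing: 0.20 × 0.26 = 0.052
  generic spam: 0.84 × 0.10 = 0.084
Bayes factor = 0.052 / 0.084 ≈ 0.619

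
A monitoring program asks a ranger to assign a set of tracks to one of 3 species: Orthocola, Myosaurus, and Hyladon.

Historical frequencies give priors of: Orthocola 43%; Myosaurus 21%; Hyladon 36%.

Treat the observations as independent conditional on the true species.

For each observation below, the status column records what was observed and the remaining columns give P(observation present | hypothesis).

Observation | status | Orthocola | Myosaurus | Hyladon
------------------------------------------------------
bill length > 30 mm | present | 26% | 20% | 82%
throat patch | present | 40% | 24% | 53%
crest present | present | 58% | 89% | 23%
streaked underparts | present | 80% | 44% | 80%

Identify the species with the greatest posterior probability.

By Bayes' rule with conditional independence, the unnormalized weight for each hypothesis is prior × ∏ likelihoods:
  Orthocola: 0.43 × 0.26 × 0.40 × 0.58 × 0.80 = 0.02075
  Myosaurus: 0.21 × 0.20 × 0.24 × 0.89 × 0.44 = 0.0039473
  Hyladon: 0.36 × 0.82 × 0.53 × 0.23 × 0.80 = 0.028788
The unnormalized weights sum to 0.053485.
P(Orthocola | evidence) ≈ 0.02075 / 0.053485 ≈ 0.388
P(Myosaurus | evidence) ≈ 0.0039473 / 0.053485 ≈ 0.074
P(Hyladon | evidence) ≈ 0.028788 / 0.053485 ≈ 0.538
The largest is 0.538, so Hyladon is most probable.

Hyladon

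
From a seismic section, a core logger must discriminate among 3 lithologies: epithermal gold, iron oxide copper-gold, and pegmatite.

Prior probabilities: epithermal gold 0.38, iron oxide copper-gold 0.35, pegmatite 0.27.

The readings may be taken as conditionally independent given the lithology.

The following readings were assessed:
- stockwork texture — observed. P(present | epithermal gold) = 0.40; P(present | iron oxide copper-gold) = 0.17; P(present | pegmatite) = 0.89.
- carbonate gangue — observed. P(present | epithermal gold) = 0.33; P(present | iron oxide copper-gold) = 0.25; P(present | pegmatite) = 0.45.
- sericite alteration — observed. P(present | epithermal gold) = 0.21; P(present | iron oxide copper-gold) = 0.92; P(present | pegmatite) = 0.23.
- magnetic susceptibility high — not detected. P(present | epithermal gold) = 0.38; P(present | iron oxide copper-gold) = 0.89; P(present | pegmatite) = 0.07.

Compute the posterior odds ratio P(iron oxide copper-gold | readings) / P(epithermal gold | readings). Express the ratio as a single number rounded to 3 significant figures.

0.230

Unnormalized posterior weight (prior times the reading likelihoods) for each of the two hypotheses (using 1 − P(present | H) for each absent reading):
  iron oxide copper-gold: 0.35 × 0.17 × 0.25 × 0.92 × (1 − 0.89) = 0.0015053
  epithermal gold: 0.38 × 0.40 × 0.33 × 0.21 × (1 − 0.38) = 0.0065308
Odds(iron oxide copper-gold : epithermal gold) = 0.0015053 / 0.0065308 ≈ 0.230.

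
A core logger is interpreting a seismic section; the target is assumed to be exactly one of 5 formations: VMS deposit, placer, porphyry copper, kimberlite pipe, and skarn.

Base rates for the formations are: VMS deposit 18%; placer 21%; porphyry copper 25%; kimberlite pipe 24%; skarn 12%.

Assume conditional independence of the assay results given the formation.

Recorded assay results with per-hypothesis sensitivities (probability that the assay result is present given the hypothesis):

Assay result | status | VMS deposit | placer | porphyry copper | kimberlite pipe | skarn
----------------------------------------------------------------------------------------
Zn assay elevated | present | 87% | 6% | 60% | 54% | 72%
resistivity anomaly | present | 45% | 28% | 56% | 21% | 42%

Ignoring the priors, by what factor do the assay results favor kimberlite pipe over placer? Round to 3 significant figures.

Joint likelihood of the assay result pattern under each hypothesis:
  kimberlite pipe: 0.54 × 0.21 = 0.1134
  placer: 0.06 × 0.28 = 0.0168
Bayes factor = 0.1134 / 0.0168 ≈ 6.75

6.75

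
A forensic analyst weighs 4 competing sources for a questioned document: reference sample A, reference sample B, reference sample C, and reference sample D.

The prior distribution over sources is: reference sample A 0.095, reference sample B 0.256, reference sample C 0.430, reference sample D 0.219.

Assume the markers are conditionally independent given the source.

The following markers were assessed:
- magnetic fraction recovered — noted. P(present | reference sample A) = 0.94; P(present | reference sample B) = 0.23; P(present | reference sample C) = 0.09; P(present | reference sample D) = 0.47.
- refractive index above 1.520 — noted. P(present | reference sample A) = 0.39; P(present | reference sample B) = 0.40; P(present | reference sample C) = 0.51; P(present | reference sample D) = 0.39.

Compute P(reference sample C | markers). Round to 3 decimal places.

0.167

By Bayes' rule with conditional independence, the unnormalized weight for each hypothesis is prior × ∏ likelihoods:
  reference sample A: 0.095 × 0.94 × 0.39 = 0.034827
  reference sample B: 0.256 × 0.23 × 0.40 = 0.023552
  reference sample C: 0.430 × 0.09 × 0.51 = 0.019737
  reference sample D: 0.219 × 0.47 × 0.39 = 0.040143
Marginal likelihood of the evidence = 0.11826.
P(reference sample C | evidence) = 0.019737 / 0.11826 ≈ 0.167.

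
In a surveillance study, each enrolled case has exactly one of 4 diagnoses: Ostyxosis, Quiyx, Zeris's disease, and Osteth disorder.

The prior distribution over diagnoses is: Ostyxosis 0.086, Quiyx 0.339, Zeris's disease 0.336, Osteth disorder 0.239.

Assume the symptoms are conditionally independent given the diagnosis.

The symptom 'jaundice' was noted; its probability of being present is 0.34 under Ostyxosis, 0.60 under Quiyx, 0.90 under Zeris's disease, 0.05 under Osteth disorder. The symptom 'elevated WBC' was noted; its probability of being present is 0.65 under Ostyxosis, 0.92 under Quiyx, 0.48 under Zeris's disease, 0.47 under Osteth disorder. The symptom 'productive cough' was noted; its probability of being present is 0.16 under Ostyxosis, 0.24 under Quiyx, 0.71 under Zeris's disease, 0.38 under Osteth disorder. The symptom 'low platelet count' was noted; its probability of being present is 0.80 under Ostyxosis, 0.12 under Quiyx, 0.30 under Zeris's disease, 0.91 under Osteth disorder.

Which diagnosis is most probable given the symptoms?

By Bayes' rule with conditional independence, the unnormalized weight for each hypothesis is prior × ∏ likelihoods:
  Ostyxosis: 0.086 × 0.34 × 0.65 × 0.16 × 0.80 = 0.0024328
  Quiyx: 0.339 × 0.60 × 0.92 × 0.24 × 0.12 = 0.0053893
  Zeris's disease: 0.336 × 0.90 × 0.48 × 0.71 × 0.30 = 0.030917
  Osteth disorder: 0.239 × 0.05 × 0.47 × 0.38 × 0.91 = 0.0019422
The unnormalized weights sum to 0.040682.
P(Ostyxosis | evidence) ≈ 0.0024328 / 0.040682 ≈ 0.060
P(Quiyx | evidence) ≈ 0.0053893 / 0.040682 ≈ 0.132
P(Zeris's disease | evidence) ≈ 0.030917 / 0.040682 ≈ 0.760
P(Osteth disorder | evidence) ≈ 0.0019422 / 0.040682 ≈ 0.048
The largest is 0.760, so Zeris's disease is most probable.

Zeris's disease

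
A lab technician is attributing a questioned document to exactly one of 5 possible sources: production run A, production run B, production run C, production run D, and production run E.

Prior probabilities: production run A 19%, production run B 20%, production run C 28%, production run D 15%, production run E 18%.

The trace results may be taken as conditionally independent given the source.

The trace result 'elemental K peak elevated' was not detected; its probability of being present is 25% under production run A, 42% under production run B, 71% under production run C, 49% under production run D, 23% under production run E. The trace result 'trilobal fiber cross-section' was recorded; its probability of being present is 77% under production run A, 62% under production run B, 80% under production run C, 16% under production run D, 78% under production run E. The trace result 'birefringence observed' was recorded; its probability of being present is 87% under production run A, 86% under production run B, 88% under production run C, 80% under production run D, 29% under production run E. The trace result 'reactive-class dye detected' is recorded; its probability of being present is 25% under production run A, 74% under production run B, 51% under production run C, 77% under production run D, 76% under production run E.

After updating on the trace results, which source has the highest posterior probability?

Multiply each prior by the joint likelihood of the trace result pattern (using 1 − P(present | H) for each absent trace result):
  production run A: 0.19 × (1 − 0.25) × 0.77 × 0.87 × 0.25 = 0.023865
  production run B: 0.20 × (1 − 0.42) × 0.62 × 0.86 × 0.74 = 0.04577
  production run C: 0.28 × (1 − 0.71) × 0.80 × 0.88 × 0.51 = 0.029154
  production run D: 0.15 × (1 − 0.49) × 0.16 × 0.80 × 0.77 = 0.0075398
  production run E: 0.18 × (1 − 0.23) × 0.78 × 0.29 × 0.76 = 0.023827
Normalizing constant Z = 0.023865 + 0.04577 + 0.029154 + 0.0075398 + 0.023827 = 0.13016.
P(production run A | evidence) ≈ 0.023865 / 0.13016 ≈ 0.183
P(production run B | evidence) ≈ 0.04577 / 0.13016 ≈ 0.352
P(production run C | evidence) ≈ 0.029154 / 0.13016 ≈ 0.224
P(production run D | evidence) ≈ 0.0075398 / 0.13016 ≈ 0.058
P(production run E | evidence) ≈ 0.023827 / 0.13016 ≈ 0.183
The largest is 0.352, so production run B is most probable.

production run B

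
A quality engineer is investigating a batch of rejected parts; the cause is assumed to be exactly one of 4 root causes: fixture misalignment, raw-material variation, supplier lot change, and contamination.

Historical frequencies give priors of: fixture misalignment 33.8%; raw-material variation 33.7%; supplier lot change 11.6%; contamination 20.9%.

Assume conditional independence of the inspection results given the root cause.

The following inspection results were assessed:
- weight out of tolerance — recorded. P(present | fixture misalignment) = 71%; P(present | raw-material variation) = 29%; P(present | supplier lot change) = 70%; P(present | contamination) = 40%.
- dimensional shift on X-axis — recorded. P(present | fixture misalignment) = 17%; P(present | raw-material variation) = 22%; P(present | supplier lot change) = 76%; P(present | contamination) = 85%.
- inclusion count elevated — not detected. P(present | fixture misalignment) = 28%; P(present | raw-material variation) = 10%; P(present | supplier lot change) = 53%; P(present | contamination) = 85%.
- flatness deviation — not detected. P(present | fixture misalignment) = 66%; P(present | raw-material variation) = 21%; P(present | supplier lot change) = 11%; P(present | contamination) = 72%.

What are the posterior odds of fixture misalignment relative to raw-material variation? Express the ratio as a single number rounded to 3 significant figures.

The normalizing constant cancels in an odds ratio, so compute prior × likelihood for the two hypotheses only (using 1 − P(present | H) for each absent inspection result):
  fixture misalignment: 0.338 × 0.71 × 0.17 × (1 − 0.28) × (1 − 0.66) = 0.009987
  raw-material variation: 0.337 × 0.29 × 0.22 × (1 − 0.10) × (1 − 0.21) = 0.015287
Posterior odds = 0.009987 / 0.015287 ≈ 0.653.

0.653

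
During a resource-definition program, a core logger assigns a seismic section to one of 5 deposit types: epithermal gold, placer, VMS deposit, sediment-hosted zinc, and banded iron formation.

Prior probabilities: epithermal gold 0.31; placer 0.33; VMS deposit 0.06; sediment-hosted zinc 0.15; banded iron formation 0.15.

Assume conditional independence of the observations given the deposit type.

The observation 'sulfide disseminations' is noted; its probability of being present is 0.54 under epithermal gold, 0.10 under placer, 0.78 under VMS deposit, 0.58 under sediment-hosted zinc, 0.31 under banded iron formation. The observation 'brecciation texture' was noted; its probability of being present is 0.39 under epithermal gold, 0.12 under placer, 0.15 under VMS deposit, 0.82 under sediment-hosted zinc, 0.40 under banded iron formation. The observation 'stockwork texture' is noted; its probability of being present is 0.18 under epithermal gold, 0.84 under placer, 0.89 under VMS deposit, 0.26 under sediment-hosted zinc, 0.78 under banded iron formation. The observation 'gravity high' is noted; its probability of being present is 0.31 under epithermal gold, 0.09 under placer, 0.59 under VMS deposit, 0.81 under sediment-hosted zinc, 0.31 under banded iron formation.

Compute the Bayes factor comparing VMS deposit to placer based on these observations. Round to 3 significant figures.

The Bayes factor is the ratio of the joint likelihoods of the evidence pattern under the two hypotheses.
  VMS deposit: 0.78 × 0.15 × 0.89 × 0.59 = 0.061437
  placer: 0.10 × 0.12 × 0.84 × 0.09 = 0.0009072
Bayes factor = 0.061437 / 0.0009072 ≈ 67.7

67.7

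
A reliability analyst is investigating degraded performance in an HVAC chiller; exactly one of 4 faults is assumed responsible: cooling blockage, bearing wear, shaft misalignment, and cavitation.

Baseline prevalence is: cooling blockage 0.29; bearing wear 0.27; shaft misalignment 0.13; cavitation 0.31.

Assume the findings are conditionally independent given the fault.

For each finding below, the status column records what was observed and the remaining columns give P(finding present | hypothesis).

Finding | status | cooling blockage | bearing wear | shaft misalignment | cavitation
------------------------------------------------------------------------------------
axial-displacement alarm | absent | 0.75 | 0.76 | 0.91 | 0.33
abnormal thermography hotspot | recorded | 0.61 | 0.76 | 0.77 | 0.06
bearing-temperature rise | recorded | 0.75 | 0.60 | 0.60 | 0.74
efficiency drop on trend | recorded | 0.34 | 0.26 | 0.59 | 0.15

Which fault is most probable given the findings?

cooling blockage

Multiply each prior by the joint likelihood of the evidence pattern (using 1 − P(present | H) for each absent finding):
  cooling blockage: 0.29 × (1 − 0.75) × 0.61 × 0.75 × 0.34 = 0.011277
  bearing wear: 0.27 × (1 − 0.76) × 0.76 × 0.60 × 0.26 = 0.0076827
  shaft misalignment: 0.13 × (1 − 0.91) × 0.77 × 0.60 × 0.59 = 0.0031892
  cavitation: 0.31 × (1 − 0.33) × 0.06 × 0.74 × 0.15 = 0.0013833
Normalizing constant Z = 0.011277 + 0.0076827 + 0.0031892 + 0.0013833 = 0.023533.
P(cooling blockage | evidence) ≈ 0.011277 / 0.023533 ≈ 0.479
P(bearing wear | evidence) ≈ 0.0076827 / 0.023533 ≈ 0.326
P(shaft misalignment | evidence) ≈ 0.0031892 / 0.023533 ≈ 0.136
P(cavitation | evidence) ≈ 0.0013833 / 0.023533 ≈ 0.059
The largest is 0.479, so cooling blockage is most probable.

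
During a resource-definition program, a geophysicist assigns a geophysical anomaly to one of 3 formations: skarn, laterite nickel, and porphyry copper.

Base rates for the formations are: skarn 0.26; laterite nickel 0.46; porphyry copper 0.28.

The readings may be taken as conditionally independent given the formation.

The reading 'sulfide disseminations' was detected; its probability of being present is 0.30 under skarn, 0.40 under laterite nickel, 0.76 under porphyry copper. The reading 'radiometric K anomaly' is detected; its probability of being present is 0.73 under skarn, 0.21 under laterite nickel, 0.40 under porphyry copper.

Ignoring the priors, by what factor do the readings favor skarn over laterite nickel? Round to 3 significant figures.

2.61

Take the product of per-reading likelihoods under each hypothesis, then divide.
  skarn: 0.30 × 0.73 = 0.219
  laterite nickel: 0.40 × 0.21 = 0.084
Bayes factor = 0.219 / 0.084 ≈ 2.61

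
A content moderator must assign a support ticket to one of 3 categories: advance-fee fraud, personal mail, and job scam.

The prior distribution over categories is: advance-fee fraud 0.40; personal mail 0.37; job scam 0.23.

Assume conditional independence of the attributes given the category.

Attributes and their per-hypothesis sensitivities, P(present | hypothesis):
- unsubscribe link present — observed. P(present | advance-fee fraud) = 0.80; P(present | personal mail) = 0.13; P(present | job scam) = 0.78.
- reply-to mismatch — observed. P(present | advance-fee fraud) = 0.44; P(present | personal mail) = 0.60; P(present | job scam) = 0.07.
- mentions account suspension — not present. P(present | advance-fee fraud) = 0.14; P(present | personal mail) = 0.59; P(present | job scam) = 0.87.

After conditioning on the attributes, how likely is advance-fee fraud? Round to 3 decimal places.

Multiply each prior by the joint likelihood of the attribute pattern (using 1 − P(present | H) for each absent attribute):
  advance-fee fraud: 0.40 × 0.80 × 0.44 × (1 − 0.14) = 0.12109
  personal mail: 0.37 × 0.13 × 0.60 × (1 − 0.59) = 0.011833
  job scam: 0.23 × 0.78 × 0.07 × (1 − 0.87) = 0.0016325
Normalizing constant Z = 0.12109 + 0.011833 + 0.0016325 = 0.13455.
P(advance-fee fraud | evidence) = 0.12109 / 0.13455 ≈ 0.900.

0.900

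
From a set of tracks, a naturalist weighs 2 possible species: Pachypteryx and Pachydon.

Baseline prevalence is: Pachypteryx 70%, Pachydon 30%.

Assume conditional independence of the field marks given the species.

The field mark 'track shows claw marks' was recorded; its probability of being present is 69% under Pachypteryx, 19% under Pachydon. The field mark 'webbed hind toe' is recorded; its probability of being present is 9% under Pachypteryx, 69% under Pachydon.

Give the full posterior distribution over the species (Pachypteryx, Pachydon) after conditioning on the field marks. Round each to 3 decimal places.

0.525, 0.475

Multiply each prior by the joint likelihood of the field mark pattern:
  Pachypteryx: 0.70 × 0.69 × 0.09 = 0.04347
  Pachydon: 0.30 × 0.19 × 0.69 = 0.03933
Normalizing constant Z = 0.04347 + 0.03933 = 0.0828.
P(Pachypteryx | evidence) = 0.04347 / 0.0828 ≈ 0.525
P(Pachydon | evidence) = 0.03933 / 0.0828 ≈ 0.475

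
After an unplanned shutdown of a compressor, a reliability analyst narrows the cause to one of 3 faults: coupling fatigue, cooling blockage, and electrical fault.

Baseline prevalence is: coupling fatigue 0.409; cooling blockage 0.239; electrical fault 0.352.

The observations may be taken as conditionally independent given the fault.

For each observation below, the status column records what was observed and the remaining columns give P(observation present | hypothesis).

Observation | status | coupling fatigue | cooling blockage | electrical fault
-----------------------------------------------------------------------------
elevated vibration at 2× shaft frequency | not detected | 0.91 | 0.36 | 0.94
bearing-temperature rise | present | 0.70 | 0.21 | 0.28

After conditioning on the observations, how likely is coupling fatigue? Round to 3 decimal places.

By Bayes' rule with conditional independence, the unnormalized weight for each hypothesis is prior × ∏ likelihoods (using 1 − P(present | H) for each absent observation):
  coupling fatigue: 0.409 × (1 − 0.91) × 0.70 = 0.025767
  cooling blockage: 0.239 × (1 − 0.36) × 0.21 = 0.032122
  electrical fault: 0.352 × (1 − 0.94) × 0.28 = 0.0059136
Marginal likelihood of the evidence = 0.063802.
P(coupling fatigue | evidence) = 0.025767 / 0.063802 ≈ 0.404.

0.404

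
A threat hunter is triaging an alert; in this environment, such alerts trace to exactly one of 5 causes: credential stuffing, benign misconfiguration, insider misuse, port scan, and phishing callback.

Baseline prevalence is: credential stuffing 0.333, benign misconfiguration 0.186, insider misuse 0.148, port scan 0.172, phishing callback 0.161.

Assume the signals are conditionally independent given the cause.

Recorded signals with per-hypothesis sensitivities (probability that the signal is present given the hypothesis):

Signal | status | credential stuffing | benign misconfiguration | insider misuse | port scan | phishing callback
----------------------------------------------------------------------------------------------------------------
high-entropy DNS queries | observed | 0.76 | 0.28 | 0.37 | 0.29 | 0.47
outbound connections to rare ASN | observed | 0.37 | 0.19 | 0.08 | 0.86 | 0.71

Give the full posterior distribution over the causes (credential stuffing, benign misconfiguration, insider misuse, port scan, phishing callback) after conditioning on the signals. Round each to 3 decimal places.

By Bayes' rule with conditional independence, the unnormalized weight for each hypothesis is prior × ∏ likelihoods:
  credential stuffing: 0.333 × 0.76 × 0.37 = 0.09364
  benign misconfiguration: 0.186 × 0.28 × 0.19 = 0.0098952
  insider misuse: 0.148 × 0.37 × 0.08 = 0.0043808
  port scan: 0.172 × 0.29 × 0.86 = 0.042897
  phishing callback: 0.161 × 0.47 × 0.71 = 0.053726
The unnormalized weights sum to 0.20454.
P(credential stuffing | evidence) = 0.09364 / 0.20454 ≈ 0.458
P(benign misconfiguration | evidence) = 0.0098952 / 0.20454 ≈ 0.048
P(insider misuse | evidence) = 0.0043808 / 0.20454 ≈ 0.021
P(port scan | evidence) = 0.042897 / 0.20454 ≈ 0.210
P(phishing callback | evidence) = 0.053726 / 0.20454 ≈ 0.263

0.458, 0.048, 0.021, 0.210, 0.263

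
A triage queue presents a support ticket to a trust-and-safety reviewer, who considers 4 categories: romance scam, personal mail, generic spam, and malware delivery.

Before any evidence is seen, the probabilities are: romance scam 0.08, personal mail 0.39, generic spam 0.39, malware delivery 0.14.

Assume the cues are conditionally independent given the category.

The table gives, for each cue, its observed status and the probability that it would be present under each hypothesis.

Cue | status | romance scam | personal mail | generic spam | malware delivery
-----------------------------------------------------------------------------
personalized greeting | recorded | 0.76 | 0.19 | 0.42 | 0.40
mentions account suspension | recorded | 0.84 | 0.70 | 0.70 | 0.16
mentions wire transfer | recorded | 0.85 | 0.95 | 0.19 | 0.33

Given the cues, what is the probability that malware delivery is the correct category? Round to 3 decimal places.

0.025

For each hypothesis, the unnormalized posterior weight is prior × product of the cue likelihoods:
  romance scam: 0.08 × 0.76 × 0.84 × 0.85 = 0.043411
  personal mail: 0.39 × 0.19 × 0.70 × 0.95 = 0.049276
  generic spam: 0.39 × 0.42 × 0.70 × 0.19 = 0.021785
  malware delivery: 0.14 × 0.40 × 0.16 × 0.33 = 0.0029568
Normalizing constant Z = 0.043411 + 0.049276 + 0.021785 + 0.0029568 = 0.11743.
P(malware delivery | evidence) = 0.0029568 / 0.11743 ≈ 0.025.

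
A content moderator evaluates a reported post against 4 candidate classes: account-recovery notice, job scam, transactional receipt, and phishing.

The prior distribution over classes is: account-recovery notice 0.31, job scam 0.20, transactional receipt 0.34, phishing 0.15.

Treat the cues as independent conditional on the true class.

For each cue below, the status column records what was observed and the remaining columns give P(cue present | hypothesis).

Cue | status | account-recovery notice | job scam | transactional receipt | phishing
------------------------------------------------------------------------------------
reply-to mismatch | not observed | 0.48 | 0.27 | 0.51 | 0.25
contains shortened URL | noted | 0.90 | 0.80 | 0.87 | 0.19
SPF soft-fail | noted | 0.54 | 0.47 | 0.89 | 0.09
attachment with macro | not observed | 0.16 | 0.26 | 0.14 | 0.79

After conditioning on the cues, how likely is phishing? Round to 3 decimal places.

Multiply each prior by the joint likelihood of the cue pattern (using 1 − P(present | H) for each absent cue):
  account-recovery notice: 0.31 × (1 − 0.48) × 0.90 × 0.54 × (1 − 0.16) = 0.065808
  job scam: 0.20 × (1 − 0.27) × 0.80 × 0.47 × (1 − 0.26) = 0.040623
  transactional receipt: 0.34 × (1 − 0.51) × 0.87 × 0.89 × (1 − 0.14) = 0.11094
  phishing: 0.15 × (1 − 0.25) × 0.19 × 0.09 × (1 − 0.79) = 0.00040399
Marginal likelihood of the evidence = 0.21777.
P(phishing | evidence) = 0.00040399 / 0.21777 ≈ 0.002.

0.002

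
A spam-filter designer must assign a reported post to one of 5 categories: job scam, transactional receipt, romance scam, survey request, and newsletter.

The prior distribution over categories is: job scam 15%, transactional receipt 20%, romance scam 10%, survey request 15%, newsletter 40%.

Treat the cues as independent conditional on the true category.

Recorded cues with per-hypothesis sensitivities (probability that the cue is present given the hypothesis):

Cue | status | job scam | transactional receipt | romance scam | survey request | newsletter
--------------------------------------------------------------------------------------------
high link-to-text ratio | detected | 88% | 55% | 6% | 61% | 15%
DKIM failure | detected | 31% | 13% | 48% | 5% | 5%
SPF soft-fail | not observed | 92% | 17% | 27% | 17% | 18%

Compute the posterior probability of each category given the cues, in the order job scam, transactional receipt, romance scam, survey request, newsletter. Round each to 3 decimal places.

0.139, 0.505, 0.089, 0.162, 0.105

Multiply each prior by the joint likelihood of the cue pattern (using 1 − P(present | H) for each absent cue):
  job scam: 0.15 × 0.88 × 0.31 × (1 − 0.92) = 0.0032736
  transactional receipt: 0.20 × 0.55 × 0.13 × (1 − 0.17) = 0.011869
  romance scam: 0.10 × 0.06 × 0.48 × (1 − 0.27) = 0.0021024
  survey request: 0.15 × 0.61 × 0.05 × (1 − 0.17) = 0.0037972
  newsletter: 0.40 × 0.15 × 0.05 × (1 − 0.18) = 0.00246
Normalizing constant Z = 0.0032736 + 0.011869 + 0.0021024 + 0.0037972 + 0.00246 = 0.023502.
P(job scam | evidence) = 0.0032736 / 0.023502 ≈ 0.139
P(transactional receipt | evidence) = 0.011869 / 0.023502 ≈ 0.505
P(romance scam | evidence) = 0.0021024 / 0.023502 ≈ 0.089
P(survey request | evidence) = 0.0037972 / 0.023502 ≈ 0.162
P(newsletter | evidence) = 0.00246 / 0.023502 ≈ 0.105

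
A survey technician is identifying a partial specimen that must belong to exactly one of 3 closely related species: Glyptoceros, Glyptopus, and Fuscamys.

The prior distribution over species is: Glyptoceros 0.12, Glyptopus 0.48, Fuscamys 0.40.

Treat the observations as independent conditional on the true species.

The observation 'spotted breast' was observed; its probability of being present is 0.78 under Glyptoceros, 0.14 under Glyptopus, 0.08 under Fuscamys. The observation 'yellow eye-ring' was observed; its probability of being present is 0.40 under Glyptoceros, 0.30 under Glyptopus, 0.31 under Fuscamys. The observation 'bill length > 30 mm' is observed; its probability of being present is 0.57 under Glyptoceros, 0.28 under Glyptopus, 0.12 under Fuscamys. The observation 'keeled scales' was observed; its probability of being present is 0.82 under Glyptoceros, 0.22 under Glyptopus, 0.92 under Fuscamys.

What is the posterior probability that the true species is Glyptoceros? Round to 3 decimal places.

Multiply each prior by the joint likelihood of the evidence pattern:
  Glyptoceros: 0.12 × 0.78 × 0.40 × 0.57 × 0.82 = 0.017499
  Glyptopus: 0.48 × 0.14 × 0.30 × 0.28 × 0.22 = 0.0012419
  Fuscamys: 0.40 × 0.08 × 0.31 × 0.12 × 0.92 = 0.0010952
The unnormalized weights sum to 0.019836.
P(Glyptoceros | evidence) = 0.017499 / 0.019836 ≈ 0.882.

0.882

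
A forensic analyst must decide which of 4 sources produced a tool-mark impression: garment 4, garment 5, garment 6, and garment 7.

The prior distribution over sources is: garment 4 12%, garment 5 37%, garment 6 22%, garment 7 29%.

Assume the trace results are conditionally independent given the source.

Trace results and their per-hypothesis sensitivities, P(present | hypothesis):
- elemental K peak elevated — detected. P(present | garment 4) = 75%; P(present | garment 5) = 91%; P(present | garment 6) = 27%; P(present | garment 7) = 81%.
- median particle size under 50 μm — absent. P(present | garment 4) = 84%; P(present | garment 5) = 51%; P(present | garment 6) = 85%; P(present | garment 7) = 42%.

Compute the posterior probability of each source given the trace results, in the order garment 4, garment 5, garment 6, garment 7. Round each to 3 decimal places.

Multiply each prior by the joint likelihood of the trace result pattern (using 1 − P(present | H) for each absent trace result):
  garment 4: 0.12 × 0.75 × (1 − 0.84) = 0.0144
  garment 5: 0.37 × 0.91 × (1 − 0.51) = 0.16498
  garment 6: 0.22 × 0.27 × (1 − 0.85) = 0.00891
  garment 7: 0.29 × 0.81 × (1 − 0.42) = 0.13624
Marginal likelihood of the evidence = 0.32454.
P(garment 4 | evidence) = 0.0144 / 0.32454 ≈ 0.044
P(garment 5 | evidence) = 0.16498 / 0.32454 ≈ 0.508
P(garment 6 | evidence) = 0.00891 / 0.32454 ≈ 0.027
P(garment 7 | evidence) = 0.13624 / 0.32454 ≈ 0.420

0.044, 0.508, 0.027, 0.420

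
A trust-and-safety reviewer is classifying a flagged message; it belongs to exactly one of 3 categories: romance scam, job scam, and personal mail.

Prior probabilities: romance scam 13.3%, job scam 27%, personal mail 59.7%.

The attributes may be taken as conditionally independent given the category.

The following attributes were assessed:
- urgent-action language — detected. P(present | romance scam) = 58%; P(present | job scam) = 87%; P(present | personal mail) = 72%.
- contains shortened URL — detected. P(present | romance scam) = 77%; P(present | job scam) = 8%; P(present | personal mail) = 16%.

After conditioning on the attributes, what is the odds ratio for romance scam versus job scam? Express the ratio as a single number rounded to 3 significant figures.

3.16

Unnormalized posterior weight (prior times the attribute likelihoods) for each of the two hypotheses:
  romance scam: 0.133 × 0.58 × 0.77 = 0.059398
  job scam: 0.270 × 0.87 × 0.08 = 0.018792
Posterior odds = 0.059398 / 0.018792 ≈ 3.16.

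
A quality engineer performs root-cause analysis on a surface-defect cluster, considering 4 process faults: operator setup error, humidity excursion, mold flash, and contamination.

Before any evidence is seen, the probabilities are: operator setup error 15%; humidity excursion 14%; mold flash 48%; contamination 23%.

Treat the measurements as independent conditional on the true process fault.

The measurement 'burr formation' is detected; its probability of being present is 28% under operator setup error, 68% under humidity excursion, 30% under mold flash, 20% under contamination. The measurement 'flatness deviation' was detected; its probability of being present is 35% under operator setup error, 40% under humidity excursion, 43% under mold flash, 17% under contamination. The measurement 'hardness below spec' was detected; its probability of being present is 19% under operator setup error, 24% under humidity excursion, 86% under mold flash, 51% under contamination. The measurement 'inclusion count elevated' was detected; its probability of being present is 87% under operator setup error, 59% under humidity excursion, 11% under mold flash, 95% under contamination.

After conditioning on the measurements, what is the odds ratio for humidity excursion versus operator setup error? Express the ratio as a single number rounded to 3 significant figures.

2.22

The normalizing constant cancels in an odds ratio, so compute prior × likelihood for the two hypotheses only:
  humidity excursion: 0.14 × 0.68 × 0.40 × 0.24 × 0.59 = 0.0053921
  operator setup error: 0.15 × 0.28 × 0.35 × 0.19 × 0.87 = 0.0024299
Odds(humidity excursion : operator setup error) = 0.0053921 / 0.0024299 ≈ 2.22.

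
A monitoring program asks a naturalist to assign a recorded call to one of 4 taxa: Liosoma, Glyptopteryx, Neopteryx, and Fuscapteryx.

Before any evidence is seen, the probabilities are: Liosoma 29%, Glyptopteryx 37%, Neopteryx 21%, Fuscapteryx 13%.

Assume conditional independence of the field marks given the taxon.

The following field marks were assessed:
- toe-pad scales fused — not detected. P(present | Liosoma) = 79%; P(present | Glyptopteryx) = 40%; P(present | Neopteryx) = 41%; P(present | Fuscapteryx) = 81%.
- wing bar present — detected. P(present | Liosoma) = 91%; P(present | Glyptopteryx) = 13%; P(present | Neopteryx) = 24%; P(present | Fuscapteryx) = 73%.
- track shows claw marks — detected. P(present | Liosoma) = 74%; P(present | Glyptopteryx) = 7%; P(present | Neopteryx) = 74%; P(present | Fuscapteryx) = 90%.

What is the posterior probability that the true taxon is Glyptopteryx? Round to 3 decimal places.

For each hypothesis, the unnormalized posterior weight is prior × product of the field mark likelihoods (using 1 − P(present | H) for each absent field mark):
  Liosoma: 0.29 × (1 − 0.79) × 0.91 × 0.74 = 0.04101
  Glyptopteryx: 0.37 × (1 − 0.40) × 0.13 × 0.07 = 0.0020202
  Neopteryx: 0.21 × (1 − 0.41) × 0.24 × 0.74 = 0.022005
  Fuscapteryx: 0.13 × (1 − 0.81) × 0.73 × 0.90 = 0.016228
The unnormalized weights sum to 0.081263.
P(Glyptopteryx | evidence) = 0.0020202 / 0.081263 ≈ 0.025.

0.025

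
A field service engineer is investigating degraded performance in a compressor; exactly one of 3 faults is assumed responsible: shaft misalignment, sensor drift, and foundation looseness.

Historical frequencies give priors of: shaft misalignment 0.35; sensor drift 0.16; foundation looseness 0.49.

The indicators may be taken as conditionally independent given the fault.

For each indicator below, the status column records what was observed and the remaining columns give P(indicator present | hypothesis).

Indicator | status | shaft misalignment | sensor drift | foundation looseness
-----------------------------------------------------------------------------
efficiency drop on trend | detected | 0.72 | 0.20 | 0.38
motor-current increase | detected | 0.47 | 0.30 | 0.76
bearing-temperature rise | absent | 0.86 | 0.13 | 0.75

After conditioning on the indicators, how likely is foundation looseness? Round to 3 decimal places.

By Bayes' rule with conditional independence, the unnormalized weight for each hypothesis is prior × ∏ likelihoods (using 1 − P(present | H) for each absent indicator):
  shaft misalignment: 0.35 × 0.72 × 0.47 × (1 − 0.86) = 0.016582
  sensor drift: 0.16 × 0.20 × 0.30 × (1 − 0.13) = 0.008352
  foundation looseness: 0.49 × 0.38 × 0.76 × (1 − 0.75) = 0.035378
Marginal likelihood of the evidence = 0.060312.
P(foundation looseness | evidence) = 0.035378 / 0.060312 ≈ 0.587.

0.587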